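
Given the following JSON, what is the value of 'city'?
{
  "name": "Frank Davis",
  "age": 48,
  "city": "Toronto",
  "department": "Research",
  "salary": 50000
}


Looking up field 'city'
Value: Toronto

Toronto


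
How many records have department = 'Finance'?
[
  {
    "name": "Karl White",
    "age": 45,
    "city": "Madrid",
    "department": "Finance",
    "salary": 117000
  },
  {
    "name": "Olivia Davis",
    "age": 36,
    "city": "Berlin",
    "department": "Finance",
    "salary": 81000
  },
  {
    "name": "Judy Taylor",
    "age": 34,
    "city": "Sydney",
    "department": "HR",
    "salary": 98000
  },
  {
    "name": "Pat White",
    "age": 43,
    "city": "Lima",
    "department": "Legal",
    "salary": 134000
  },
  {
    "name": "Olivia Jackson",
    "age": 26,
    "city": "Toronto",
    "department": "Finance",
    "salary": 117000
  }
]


Data: 5 records
Condition: department = 'Finance'

Checking each record:
  Karl White: Finance MATCH
  Olivia Davis: Finance MATCH
  Judy Taylor: HR
  Pat White: Legal
  Olivia Jackson: Finance MATCH

Count: 3

3


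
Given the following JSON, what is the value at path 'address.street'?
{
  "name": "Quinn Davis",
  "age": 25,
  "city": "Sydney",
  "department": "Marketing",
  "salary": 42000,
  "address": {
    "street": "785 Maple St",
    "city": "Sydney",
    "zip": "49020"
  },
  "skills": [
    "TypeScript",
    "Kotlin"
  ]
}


Query: address.street
Path: address -> street
Value: 785 Maple St

785 Maple St


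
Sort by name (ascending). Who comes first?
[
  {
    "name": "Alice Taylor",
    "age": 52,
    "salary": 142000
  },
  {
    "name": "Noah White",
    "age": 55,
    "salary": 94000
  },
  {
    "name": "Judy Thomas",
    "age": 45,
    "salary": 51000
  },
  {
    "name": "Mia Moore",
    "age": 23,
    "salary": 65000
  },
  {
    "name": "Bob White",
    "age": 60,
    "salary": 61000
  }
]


Sort by: name (ascending)

Sorted order:
  1. Alice Taylor (name = Alice Taylor)
  2. Bob White (name = Bob White)
  3. Judy Thomas (name = Judy Thomas)
  4. Mia Moore (name = Mia Moore)
  5. Noah White (name = Noah White)

First: Alice Taylor

Alice Taylor


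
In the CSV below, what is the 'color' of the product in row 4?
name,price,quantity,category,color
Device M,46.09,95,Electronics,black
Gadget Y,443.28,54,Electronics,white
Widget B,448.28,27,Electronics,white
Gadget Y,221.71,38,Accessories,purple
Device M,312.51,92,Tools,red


Query: Row 4 ('Gadget Y'), column 'color'
Value: purple

purple


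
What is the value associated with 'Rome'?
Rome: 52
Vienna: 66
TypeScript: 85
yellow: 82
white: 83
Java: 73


Looking up key 'Rome'
Value: 52

52


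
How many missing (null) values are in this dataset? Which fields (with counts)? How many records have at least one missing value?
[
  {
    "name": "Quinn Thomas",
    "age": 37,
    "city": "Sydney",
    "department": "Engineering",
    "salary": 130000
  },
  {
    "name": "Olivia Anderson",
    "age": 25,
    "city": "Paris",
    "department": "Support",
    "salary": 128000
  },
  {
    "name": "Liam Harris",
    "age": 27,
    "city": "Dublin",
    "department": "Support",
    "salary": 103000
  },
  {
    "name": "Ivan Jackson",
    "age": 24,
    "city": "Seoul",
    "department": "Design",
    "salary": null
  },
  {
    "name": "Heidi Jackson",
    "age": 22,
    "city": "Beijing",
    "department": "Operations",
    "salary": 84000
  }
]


Checking for missing (null) values in 5 records:

  Quinn Thomas: complete
  Olivia Anderson: complete
  Liam Harris: complete
  Ivan Jackson: salary
  Heidi Jackson: complete

Per field:
  name: 0 missing
  age: 0 missing
  city: 0 missing
  department: 0 missing
  salary: 1 missing

Total missing values: 1
Records with any missing: 1

1 missing values (salary: 1); 1 incomplete records


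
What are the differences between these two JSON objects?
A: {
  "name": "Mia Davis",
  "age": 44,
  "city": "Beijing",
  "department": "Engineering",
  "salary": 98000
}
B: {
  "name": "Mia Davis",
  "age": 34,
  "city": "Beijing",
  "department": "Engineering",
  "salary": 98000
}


Comparing each field (in key order):
  name: same
  age: DIFFERENT
  city: same
  department: same
  salary: same
Differences:
  age: 44 -> 34

1 field(s) changed

1 change: age


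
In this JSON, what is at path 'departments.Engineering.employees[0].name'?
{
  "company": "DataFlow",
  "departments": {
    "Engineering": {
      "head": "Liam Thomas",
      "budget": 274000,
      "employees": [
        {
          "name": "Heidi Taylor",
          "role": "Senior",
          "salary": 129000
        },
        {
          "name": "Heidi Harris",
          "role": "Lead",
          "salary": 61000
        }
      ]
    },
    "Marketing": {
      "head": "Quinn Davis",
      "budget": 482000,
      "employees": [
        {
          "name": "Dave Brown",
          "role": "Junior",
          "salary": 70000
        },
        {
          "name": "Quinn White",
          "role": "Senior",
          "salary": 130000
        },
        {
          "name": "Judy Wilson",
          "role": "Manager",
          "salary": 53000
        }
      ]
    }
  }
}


Path: departments.Engineering.employees[0].name

Navigate:
  -> departments
  -> Engineering
  -> employees[0].name = 'Heidi Taylor'

Heidi Taylor


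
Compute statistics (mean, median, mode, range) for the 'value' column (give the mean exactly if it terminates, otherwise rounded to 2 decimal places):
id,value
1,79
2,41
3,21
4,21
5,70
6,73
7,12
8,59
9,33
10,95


Data: [79, 41, 21, 21, 70, 73, 12, 59, 33, 95]
Count: 10
Sum: 504
Mean: 504/10 = 50.4
Sorted: [12, 21, 21, 33, 41, 59, 70, 73, 79, 95]
Median: 50.0
Mode: 21 (2 times)
Range: 95 - 12 = 83
Min: 12, Max: 95

mean=50.4, median=50.0, mode=21, range=83


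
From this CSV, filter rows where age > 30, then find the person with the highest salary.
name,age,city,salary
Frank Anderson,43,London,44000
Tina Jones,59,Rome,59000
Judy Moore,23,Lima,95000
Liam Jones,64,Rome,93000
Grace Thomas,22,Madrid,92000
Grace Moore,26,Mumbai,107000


Filter: age > 30
Sort by: salary (descending)

Filtered records (3):
  Liam Jones, age 64, salary $93000
  Tina Jones, age 59, salary $59000
  Frank Anderson, age 43, salary $44000

Highest salary: Liam Jones ($93000)

Liam Jones


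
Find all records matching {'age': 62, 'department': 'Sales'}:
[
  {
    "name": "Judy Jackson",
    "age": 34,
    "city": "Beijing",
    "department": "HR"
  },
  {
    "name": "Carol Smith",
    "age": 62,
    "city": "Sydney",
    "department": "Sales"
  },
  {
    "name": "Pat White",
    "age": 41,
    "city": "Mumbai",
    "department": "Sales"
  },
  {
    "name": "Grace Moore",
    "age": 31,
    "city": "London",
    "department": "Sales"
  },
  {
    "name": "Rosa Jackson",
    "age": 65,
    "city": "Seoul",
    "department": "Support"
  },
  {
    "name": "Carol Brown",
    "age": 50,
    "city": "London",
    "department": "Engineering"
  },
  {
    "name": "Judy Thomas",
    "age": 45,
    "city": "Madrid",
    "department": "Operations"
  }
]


Search criteria: {'age': 62, 'department': 'Sales'}

Checking 7 records:
  Judy Jackson: {age: 34, department: HR}
  Carol Smith: {age: 62, department: Sales} <-- MATCH
  Pat White: {age: 41, department: Sales}
  Grace Moore: {age: 31, department: Sales}
  Rosa Jackson: {age: 65, department: Support}
  Carol Brown: {age: 50, department: Engineering}
  Judy Thomas: {age: 45, department: Operations}

Matches: ["Carol Smith"]

["Carol Smith"]


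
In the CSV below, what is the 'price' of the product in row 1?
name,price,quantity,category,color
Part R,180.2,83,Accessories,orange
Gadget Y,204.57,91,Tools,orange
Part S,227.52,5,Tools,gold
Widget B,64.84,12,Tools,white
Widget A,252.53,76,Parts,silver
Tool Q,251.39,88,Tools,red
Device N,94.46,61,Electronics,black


Query: Row 1 ('Part R'), column 'price'
Value: 180.2

180.2


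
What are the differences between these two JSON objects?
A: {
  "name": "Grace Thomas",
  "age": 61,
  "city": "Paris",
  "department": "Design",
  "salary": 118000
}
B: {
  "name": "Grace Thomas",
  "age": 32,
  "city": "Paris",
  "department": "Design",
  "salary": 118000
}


Comparing each field (in key order):
  name: same
  age: DIFFERENT
  city: same
  department: same
  salary: same
Differences:
  age: 61 -> 32

1 field(s) changed

1 change: age


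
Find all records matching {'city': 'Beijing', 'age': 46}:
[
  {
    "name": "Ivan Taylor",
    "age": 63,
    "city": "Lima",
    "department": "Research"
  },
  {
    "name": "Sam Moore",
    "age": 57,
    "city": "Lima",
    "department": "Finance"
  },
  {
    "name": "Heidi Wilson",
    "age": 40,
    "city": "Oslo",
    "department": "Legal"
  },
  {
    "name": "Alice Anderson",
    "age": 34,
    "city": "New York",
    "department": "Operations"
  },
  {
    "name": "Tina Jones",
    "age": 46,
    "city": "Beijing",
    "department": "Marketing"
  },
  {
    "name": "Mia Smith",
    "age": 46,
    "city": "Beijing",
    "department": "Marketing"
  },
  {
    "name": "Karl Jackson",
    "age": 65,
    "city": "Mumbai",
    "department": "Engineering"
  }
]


Search criteria: {'city': 'Beijing', 'age': 46}

Checking 7 records:
  Ivan Taylor: {city: Lima, age: 63}
  Sam Moore: {city: Lima, age: 57}
  Heidi Wilson: {city: Oslo, age: 40}
  Alice Anderson: {city: New York, age: 34}
  Tina Jones: {city: Beijing, age: 46} <-- MATCH
  Mia Smith: {city: Beijing, age: 46} <-- MATCH
  Karl Jackson: {city: Mumbai, age: 65}

Matches: ["Tina Jones", "Mia Smith"]

["Tina Jones", "Mia Smith"]


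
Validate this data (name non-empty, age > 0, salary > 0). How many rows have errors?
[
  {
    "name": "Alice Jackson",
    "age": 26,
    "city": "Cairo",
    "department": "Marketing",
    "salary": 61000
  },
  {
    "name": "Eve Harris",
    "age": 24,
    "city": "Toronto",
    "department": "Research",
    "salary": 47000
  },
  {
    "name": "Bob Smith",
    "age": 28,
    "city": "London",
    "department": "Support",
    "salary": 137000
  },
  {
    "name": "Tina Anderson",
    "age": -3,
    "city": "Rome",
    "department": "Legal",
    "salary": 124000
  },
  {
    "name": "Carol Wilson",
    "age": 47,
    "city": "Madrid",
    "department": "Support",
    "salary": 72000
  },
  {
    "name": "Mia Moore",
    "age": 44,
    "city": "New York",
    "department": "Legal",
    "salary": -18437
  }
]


Validating 6 records:
Rules: name non-empty, age > 0, salary > 0

  Row 1 (Alice Jackson): OK
  Row 2 (Eve Harris): OK
  Row 3 (Bob Smith): OK
  Row 4 (Tina Anderson): negative age: -3
  Row 5 (Carol Wilson): OK
  Row 6 (Mia Moore): negative salary: -18437

Total errors: 2

2 errors


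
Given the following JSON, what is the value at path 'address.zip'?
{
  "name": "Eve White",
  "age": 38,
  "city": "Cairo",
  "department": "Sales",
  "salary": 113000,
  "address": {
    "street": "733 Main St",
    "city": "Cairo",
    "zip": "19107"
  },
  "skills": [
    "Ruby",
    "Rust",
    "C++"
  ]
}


Query: address.zip
Path: address -> zip
Value: 19107

19107


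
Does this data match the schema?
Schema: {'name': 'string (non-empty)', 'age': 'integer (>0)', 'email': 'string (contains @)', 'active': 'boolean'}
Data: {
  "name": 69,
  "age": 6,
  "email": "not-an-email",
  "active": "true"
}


Validating each field against schema:
  name: FAIL (69 is not a string)
  age: OK (positive integer)
  email: FAIL ("not-an-email" does not contain @)
  active: FAIL ("true" is not a boolean)

Result: INVALID (3 errors: name, email, active)

INVALID (3 errors: name, email, active)


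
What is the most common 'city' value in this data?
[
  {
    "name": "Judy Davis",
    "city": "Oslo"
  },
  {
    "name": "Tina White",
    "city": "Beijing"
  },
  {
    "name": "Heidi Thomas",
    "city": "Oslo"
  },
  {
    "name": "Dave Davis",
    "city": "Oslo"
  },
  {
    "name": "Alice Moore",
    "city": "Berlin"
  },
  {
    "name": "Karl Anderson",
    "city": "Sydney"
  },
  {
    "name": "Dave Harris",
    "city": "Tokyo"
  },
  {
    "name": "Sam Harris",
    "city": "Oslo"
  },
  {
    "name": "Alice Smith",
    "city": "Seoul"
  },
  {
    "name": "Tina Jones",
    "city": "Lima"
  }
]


Counting 'city' values across 10 records:

  Oslo: 4 ####
  Beijing: 1 #
  Berlin: 1 #
  Sydney: 1 #
  Tokyo: 1 #
  Seoul: 1 #
  Lima: 1 #

Most common: Oslo (4 times)

Oslo (4 times)


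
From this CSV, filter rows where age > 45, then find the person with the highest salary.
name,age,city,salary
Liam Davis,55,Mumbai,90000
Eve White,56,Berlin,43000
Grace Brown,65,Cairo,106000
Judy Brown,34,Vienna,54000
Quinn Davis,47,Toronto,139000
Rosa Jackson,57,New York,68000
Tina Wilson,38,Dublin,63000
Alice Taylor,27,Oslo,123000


Filter: age > 45
Sort by: salary (descending)

Filtered records (5):
  Quinn Davis, age 47, salary $139000
  Grace Brown, age 65, salary $106000
  Liam Davis, age 55, salary $90000
  Rosa Jackson, age 57, salary $68000
  Eve White, age 56, salary $43000

Highest salary: Quinn Davis ($139000)

Quinn Davis


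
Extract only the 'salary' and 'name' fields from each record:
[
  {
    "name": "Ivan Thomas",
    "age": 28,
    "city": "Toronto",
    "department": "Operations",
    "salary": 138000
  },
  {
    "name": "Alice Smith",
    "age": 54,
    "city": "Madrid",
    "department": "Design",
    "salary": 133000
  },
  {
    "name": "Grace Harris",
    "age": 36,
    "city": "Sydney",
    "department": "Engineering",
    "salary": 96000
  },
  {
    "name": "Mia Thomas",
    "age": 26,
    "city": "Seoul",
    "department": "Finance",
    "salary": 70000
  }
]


Original: 4 records with fields: name, age, city, department, salary
Keep: ['salary', 'name']
Drop: ['age', 'city', 'department']
Result: 4 records, 2 fields each

[
  {
    "salary": 138000,
    "name": "Ivan Thomas"
  },
  {
    "salary": 133000,
    "name": "Alice Smith"
  },
  {
    "salary": 96000,
    "name": "Grace Harris"
  },
  {
    "salary": 70000,
    "name": "Mia Thomas"
  }
]


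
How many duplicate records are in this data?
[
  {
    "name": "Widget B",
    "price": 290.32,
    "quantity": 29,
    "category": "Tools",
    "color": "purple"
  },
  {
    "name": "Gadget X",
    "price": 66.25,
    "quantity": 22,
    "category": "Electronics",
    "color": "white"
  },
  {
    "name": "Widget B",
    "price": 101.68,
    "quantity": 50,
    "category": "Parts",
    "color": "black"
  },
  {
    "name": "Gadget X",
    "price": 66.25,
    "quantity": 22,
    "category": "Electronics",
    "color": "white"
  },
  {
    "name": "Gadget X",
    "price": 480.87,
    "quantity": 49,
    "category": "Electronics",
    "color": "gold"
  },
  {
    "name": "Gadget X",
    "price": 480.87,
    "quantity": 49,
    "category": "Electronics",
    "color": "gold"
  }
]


Checking 6 records for duplicates:

  Row 1: Widget B ($290.32, qty 29)
  Row 2: Gadget X ($66.25, qty 22)
  Row 3: Widget B ($101.68, qty 50)
  Row 4: Gadget X ($66.25, qty 22) <-- DUPLICATE
  Row 5: Gadget X ($480.87, qty 49)
  Row 6: Gadget X ($480.87, qty 49) <-- DUPLICATE

Duplicates found: 2
Unique records: 4

2 duplicates, 4 unique


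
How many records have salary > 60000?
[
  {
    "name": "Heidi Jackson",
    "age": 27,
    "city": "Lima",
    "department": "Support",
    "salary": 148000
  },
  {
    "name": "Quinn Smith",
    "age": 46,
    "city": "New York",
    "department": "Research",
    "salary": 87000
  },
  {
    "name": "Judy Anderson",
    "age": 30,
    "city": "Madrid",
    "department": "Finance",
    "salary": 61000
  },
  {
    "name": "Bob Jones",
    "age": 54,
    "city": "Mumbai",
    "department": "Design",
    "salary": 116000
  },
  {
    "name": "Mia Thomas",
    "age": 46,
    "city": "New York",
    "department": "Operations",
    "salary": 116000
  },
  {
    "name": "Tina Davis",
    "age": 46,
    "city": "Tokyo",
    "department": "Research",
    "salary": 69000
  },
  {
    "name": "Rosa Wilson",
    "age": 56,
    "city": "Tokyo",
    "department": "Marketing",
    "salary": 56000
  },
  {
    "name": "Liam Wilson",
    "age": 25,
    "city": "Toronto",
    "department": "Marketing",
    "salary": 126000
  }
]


Data: 8 records
Condition: salary > 60000

Checking each record:
  Heidi Jackson: 148000 MATCH
  Quinn Smith: 87000 MATCH
  Judy Anderson: 61000 MATCH
  Bob Jones: 116000 MATCH
  Mia Thomas: 116000 MATCH
  Tina Davis: 69000 MATCH
  Rosa Wilson: 56000
  Liam Wilson: 126000 MATCH

Count: 7

7


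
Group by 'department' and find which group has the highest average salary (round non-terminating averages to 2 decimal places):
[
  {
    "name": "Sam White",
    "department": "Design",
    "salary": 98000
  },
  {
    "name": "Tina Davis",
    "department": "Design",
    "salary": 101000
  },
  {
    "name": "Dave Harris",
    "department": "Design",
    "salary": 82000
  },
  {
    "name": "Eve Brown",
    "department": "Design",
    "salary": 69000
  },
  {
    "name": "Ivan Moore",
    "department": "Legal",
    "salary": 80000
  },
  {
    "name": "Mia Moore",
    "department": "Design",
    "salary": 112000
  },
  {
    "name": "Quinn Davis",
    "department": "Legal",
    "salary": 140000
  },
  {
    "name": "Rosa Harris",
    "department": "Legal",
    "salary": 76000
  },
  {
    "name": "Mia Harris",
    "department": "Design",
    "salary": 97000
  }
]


Group by: department

Groups:
  Design: 6 people, avg salary = 559000/6 ≈ $93166.67
  Legal: 3 people, avg salary = 296000/3 ≈ $98666.67

Highest average salary: Legal (≈$98666.67)

Legal (≈$98666.67)


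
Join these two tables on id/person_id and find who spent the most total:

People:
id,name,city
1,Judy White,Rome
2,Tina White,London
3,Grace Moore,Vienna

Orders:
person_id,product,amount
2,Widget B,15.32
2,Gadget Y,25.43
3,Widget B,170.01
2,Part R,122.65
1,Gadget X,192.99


Join on: people.id = orders.person_id

Joined rows:
  Tina White (London) bought Widget B for $15.32
  Tina White (London) bought Gadget Y for $25.43
  Grace Moore (Vienna) bought Widget B for $170.01
  Tina White (London) bought Part R for $122.65
  Judy White (Rome) bought Gadget X for $192.99

Total per person:
  Judy White: $192.99
  Grace Moore: $170.01
  Tina White: $163.40

Top spender: Judy White ($192.99)

Judy White ($192.99)


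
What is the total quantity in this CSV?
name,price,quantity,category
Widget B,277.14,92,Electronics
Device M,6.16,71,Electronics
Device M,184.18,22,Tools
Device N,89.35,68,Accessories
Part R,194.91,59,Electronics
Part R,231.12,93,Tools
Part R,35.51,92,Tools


Computing total quantity:
Values: [92, 71, 22, 68, 59, 93, 92]
Sum = 497

497


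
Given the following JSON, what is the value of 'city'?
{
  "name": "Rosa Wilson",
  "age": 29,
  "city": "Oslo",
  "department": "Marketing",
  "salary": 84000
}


Looking up field 'city'
Value: Oslo

Oslo


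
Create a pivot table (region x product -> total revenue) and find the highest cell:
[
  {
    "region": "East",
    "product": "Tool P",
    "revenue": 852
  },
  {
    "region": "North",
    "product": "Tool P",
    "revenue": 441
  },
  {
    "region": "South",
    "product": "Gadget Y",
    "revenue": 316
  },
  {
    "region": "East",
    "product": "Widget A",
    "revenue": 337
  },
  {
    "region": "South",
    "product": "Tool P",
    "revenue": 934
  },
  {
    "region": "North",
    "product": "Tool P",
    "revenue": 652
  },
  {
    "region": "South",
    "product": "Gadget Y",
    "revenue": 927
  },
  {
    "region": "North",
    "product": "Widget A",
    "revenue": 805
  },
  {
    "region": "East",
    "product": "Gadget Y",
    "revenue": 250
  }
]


Pivot: region (rows) x product (columns) -> total revenue

     Gadget Y      Tool P        Widget A    
East           250           852           337  
North            0          1093           805  
South         1243           934             0  

Highest: South / Gadget Y = $1243

South / Gadget Y = $1243


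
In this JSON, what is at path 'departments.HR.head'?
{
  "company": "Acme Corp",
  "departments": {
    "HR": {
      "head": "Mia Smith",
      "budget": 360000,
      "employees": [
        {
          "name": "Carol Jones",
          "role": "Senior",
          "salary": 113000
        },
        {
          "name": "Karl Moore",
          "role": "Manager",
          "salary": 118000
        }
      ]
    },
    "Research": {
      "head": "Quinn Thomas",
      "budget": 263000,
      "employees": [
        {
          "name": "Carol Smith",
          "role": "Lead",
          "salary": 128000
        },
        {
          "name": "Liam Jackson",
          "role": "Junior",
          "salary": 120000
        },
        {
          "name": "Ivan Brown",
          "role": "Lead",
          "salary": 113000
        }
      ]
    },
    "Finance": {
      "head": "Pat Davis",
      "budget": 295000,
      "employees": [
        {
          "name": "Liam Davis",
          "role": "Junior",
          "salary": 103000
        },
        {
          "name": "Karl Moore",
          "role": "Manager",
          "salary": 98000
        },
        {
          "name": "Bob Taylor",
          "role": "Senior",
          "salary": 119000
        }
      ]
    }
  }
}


Path: departments.HR.head

Navigate:
  -> departments
  -> HR
  -> head = 'Mia Smith'

Mia Smith


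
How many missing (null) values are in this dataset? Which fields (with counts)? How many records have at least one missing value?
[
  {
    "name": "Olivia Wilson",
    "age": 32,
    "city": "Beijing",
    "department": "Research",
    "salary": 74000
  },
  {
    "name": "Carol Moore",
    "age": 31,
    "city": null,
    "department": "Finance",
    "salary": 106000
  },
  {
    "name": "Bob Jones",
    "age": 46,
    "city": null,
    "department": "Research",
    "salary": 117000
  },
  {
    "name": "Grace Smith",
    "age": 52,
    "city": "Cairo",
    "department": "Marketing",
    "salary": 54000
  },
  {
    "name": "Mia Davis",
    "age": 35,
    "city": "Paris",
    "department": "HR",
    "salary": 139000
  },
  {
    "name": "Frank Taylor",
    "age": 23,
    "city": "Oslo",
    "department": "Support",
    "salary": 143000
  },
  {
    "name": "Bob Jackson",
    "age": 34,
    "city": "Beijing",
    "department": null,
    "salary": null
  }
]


Checking for missing (null) values in 7 records:

  Olivia Wilson: complete
  Carol Moore: city
  Bob Jones: city
  Grace Smith: complete
  Mia Davis: complete
  Frank Taylor: complete
  Bob Jackson: department, salary

Per field:
  name: 0 missing
  age: 0 missing
  city: 2 missing
  department: 1 missing
  salary: 1 missing

Total missing values: 4
Records with any missing: 3

4 missing values (city: 2, department: 1, salary: 1); 3 incomplete records


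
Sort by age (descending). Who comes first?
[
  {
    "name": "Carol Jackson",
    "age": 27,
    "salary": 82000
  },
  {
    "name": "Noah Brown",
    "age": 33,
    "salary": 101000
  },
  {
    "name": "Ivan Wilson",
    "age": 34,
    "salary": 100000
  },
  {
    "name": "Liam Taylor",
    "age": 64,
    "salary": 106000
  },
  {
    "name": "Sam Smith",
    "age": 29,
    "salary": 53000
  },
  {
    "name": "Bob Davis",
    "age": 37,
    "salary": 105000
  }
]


Sort by: age (descending)

Sorted order:
  1. Liam Taylor (age = 64)
  2. Bob Davis (age = 37)
  3. Ivan Wilson (age = 34)
  4. Noah Brown (age = 33)
  5. Sam Smith (age = 29)
  6. Carol Jackson (age = 27)

First: Liam Taylor

Liam Taylor


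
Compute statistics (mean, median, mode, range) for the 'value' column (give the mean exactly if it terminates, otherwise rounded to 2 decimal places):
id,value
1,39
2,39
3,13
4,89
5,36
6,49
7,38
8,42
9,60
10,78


Data: [39, 39, 13, 89, 36, 49, 38, 42, 60, 78]
Count: 10
Sum: 483
Mean: 483/10 = 48.3
Sorted: [13, 36, 38, 39, 39, 42, 49, 60, 78, 89]
Median: 40.5
Mode: 39 (2 times)
Range: 89 - 13 = 76
Min: 13, Max: 89

mean=48.3, median=40.5, mode=39, range=76


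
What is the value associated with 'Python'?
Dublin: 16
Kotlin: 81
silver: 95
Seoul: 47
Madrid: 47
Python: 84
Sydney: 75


Looking up key 'Python'
Value: 84

84


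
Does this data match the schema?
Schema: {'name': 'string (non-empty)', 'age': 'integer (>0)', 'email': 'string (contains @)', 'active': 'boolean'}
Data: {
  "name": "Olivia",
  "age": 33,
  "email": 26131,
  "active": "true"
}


Validating each field against schema:
  name: OK (non-empty string)
  age: OK (positive integer)
  email: FAIL (26131 is not a string)
  active: FAIL ("true" is not a boolean)

Result: INVALID (2 errors: email, active)

INVALID (2 errors: email, active)


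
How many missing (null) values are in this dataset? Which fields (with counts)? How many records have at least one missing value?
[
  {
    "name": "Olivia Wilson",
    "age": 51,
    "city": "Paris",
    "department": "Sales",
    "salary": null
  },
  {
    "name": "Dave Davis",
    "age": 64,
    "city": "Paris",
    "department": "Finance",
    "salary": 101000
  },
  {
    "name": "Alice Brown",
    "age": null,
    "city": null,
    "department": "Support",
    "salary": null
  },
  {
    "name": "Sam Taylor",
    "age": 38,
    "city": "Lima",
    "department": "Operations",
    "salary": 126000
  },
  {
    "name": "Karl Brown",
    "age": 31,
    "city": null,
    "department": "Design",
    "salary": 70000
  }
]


Checking for missing (null) values in 5 records:

  Olivia Wilson: salary
  Dave Davis: complete
  Alice Brown: age, city, salary
  Sam Taylor: complete
  Karl Brown: city

Per field:
  name: 0 missing
  age: 1 missing
  city: 2 missing
  department: 0 missing
  salary: 2 missing

Total missing values: 5
Records with any missing: 3

5 missing values (age: 1, city: 2, salary: 2); 3 incomplete records


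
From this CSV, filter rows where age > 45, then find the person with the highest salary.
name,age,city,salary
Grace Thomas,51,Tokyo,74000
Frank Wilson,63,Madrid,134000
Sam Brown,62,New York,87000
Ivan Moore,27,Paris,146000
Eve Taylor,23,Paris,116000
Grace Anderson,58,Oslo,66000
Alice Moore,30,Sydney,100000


Filter: age > 45
Sort by: salary (descending)

Filtered records (4):
  Frank Wilson, age 63, salary $134000
  Sam Brown, age 62, salary $87000
  Grace Thomas, age 51, salary $74000
  Grace Anderson, age 58, salary $66000

Highest salary: Frank Wilson ($134000)

Frank Wilson


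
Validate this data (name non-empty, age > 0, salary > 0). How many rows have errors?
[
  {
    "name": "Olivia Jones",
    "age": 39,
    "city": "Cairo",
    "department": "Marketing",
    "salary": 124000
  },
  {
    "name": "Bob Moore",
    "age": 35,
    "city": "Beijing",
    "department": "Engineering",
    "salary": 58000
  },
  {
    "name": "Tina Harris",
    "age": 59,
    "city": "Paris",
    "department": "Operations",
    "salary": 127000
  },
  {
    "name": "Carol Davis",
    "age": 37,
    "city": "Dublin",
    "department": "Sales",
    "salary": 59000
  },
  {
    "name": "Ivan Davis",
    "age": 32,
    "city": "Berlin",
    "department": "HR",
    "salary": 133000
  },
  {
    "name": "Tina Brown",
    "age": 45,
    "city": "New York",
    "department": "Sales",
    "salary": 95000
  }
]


Validating 6 records:
Rules: name non-empty, age > 0, salary > 0

  Row 1 (Olivia Jones): OK
  Row 2 (Bob Moore): OK
  Row 3 (Tina Harris): OK
  Row 4 (Carol Davis): OK
  Row 5 (Ivan Davis): OK
  Row 6 (Tina Brown): OK

Total errors: 0

0 errors


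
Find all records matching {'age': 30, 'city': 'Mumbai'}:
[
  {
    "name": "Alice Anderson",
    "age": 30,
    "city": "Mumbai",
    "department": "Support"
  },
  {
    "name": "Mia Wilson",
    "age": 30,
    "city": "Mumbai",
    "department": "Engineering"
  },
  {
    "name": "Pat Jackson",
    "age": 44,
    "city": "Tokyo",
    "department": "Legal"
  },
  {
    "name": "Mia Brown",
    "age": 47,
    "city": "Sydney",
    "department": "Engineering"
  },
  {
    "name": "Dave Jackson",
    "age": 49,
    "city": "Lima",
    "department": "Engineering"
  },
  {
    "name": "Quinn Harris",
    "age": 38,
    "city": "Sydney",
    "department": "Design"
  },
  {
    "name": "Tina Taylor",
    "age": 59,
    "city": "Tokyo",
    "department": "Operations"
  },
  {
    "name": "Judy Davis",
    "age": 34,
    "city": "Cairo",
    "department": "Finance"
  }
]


Search criteria: {'age': 30, 'city': 'Mumbai'}

Checking 8 records:
  Alice Anderson: {age: 30, city: Mumbai} <-- MATCH
  Mia Wilson: {age: 30, city: Mumbai} <-- MATCH
  Pat Jackson: {age: 44, city: Tokyo}
  Mia Brown: {age: 47, city: Sydney}
  Dave Jackson: {age: 49, city: Lima}
  Quinn Harris: {age: 38, city: Sydney}
  Tina Taylor: {age: 59, city: Tokyo}
  Judy Davis: {age: 34, city: Cairo}

Matches: ["Alice Anderson", "Mia Wilson"]

["Alice Anderson", "Mia Wilson"]


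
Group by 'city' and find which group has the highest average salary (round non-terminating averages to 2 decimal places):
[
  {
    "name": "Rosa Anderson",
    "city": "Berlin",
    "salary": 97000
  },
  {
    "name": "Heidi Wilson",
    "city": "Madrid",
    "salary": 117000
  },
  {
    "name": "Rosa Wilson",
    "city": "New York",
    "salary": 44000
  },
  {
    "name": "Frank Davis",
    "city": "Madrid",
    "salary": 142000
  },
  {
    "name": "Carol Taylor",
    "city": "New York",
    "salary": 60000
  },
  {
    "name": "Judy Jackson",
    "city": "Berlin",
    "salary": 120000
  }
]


Group by: city

Groups:
  Berlin: 2 people, avg salary = 217000/2 = $108500
  Madrid: 2 people, avg salary = 259000/2 = $129500
  New York: 2 people, avg salary = 104000/2 = $52000

Highest average salary: Madrid ($129500)

Madrid ($129500)


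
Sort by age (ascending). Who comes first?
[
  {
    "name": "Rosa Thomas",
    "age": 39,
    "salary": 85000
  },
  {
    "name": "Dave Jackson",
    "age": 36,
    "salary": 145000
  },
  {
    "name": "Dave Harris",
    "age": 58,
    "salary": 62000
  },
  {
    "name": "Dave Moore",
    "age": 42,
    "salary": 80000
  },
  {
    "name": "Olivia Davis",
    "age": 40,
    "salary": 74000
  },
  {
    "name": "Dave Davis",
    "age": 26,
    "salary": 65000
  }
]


Sort by: age (ascending)

Sorted order:
  1. Dave Davis (age = 26)
  2. Dave Jackson (age = 36)
  3. Rosa Thomas (age = 39)
  4. Olivia Davis (age = 40)
  5. Dave Moore (age = 42)
  6. Dave Harris (age = 58)

First: Dave Davis

Dave Davis


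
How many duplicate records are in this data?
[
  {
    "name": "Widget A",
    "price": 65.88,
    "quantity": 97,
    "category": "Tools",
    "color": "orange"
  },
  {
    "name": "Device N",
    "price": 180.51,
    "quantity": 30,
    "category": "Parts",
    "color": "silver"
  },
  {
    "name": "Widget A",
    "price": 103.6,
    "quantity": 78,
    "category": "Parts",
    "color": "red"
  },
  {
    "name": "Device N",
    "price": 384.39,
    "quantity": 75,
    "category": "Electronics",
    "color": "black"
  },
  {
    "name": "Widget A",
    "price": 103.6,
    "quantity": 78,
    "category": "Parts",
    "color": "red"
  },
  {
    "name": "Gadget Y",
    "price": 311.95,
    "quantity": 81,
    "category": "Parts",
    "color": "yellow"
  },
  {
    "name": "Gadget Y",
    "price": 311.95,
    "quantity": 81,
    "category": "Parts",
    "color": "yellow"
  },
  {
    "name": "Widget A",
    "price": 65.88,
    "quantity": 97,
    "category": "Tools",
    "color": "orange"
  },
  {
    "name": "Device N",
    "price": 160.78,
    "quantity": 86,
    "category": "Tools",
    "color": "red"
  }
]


Checking 9 records for duplicates:

  Row 1: Widget A ($65.88, qty 97)
  Row 2: Device N ($180.51, qty 30)
  Row 3: Widget A ($103.6, qty 78)
  Row 4: Device N ($384.39, qty 75)
  Row 5: Widget A ($103.6, qty 78) <-- DUPLICATE
  Row 6: Gadget Y ($311.95, qty 81)
  Row 7: Gadget Y ($311.95, qty 81) <-- DUPLICATE
  Row 8: Widget A ($65.88, qty 97) <-- DUPLICATE
  Row 9: Device N ($160.78, qty 86)

Duplicates found: 3
Unique records: 6

3 duplicates, 6 unique


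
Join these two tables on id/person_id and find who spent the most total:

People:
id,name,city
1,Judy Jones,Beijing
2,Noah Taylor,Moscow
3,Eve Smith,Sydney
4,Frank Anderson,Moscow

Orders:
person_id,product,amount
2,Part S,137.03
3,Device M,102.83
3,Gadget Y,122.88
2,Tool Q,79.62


Join on: people.id = orders.person_id

Joined rows:
  Noah Taylor (Moscow) bought Part S for $137.03
  Eve Smith (Sydney) bought Device M for $102.83
  Eve Smith (Sydney) bought Gadget Y for $122.88
  Noah Taylor (Moscow) bought Tool Q for $79.62

Total per person:
  Eve Smith: $225.71
  Noah Taylor: $216.65

Top spender: Eve Smith ($225.71)

Eve Smith ($225.71)


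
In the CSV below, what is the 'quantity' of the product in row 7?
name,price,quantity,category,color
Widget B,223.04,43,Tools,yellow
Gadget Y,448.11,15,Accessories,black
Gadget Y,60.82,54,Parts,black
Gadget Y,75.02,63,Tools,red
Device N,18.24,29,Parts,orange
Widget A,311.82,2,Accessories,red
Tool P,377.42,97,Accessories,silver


Query: Row 7 ('Tool P'), column 'quantity'
Value: 97

97


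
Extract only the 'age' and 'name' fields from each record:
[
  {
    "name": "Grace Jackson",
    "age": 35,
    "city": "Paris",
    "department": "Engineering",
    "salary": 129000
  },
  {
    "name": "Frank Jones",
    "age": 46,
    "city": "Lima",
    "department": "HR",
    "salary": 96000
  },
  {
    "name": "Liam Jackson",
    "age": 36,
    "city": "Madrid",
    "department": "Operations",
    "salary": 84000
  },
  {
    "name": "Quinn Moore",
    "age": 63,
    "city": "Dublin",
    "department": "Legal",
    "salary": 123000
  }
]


Original: 4 records with fields: name, age, city, department, salary
Keep: ['age', 'name']
Drop: ['city', 'department', 'salary']
Result: 4 records, 2 fields each

[
  {
    "age": 35,
    "name": "Grace Jackson"
  },
  {
    "age": 46,
    "name": "Frank Jones"
  },
  {
    "age": 36,
    "name": "Liam Jackson"
  },
  {
    "age": 63,
    "name": "Quinn Moore"
  }
]


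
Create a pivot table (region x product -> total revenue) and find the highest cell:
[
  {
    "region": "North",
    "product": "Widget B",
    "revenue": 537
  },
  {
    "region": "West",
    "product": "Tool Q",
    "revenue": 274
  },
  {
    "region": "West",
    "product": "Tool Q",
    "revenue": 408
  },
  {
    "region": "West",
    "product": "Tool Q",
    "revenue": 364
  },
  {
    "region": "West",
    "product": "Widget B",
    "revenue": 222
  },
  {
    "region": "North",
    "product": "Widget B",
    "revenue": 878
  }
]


Pivot: region (rows) x product (columns) -> total revenue

     Tool Q        Widget B    
North            0          1415  
West          1046           222  

Highest: North / Widget B = $1415

North / Widget B = $1415


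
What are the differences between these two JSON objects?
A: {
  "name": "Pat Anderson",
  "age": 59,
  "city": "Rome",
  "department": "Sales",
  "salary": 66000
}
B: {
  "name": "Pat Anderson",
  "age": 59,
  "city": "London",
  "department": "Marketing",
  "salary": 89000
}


Comparing each field (in key order):
  name: same
  age: same
  city: DIFFERENT
  department: DIFFERENT
  salary: DIFFERENT
Differences:
  city: Rome -> London
  department: Sales -> Marketing
  salary: 66000 -> 89000

3 field(s) changed

3 changes: city, department, salary


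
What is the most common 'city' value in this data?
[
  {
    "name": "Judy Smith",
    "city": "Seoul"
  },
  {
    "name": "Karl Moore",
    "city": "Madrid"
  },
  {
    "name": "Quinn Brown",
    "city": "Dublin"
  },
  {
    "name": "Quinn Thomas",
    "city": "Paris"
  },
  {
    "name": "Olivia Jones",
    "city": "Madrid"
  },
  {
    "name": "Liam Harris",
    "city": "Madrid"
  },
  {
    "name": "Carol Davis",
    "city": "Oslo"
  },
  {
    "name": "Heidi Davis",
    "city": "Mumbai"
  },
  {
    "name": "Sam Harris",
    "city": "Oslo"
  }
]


Counting 'city' values across 9 records:

  Madrid: 3 ###
  Oslo: 2 ##
  Seoul: 1 #
  Dublin: 1 #
  Paris: 1 #
  Mumbai: 1 #

Most common: Madrid (3 times)

Madrid (3 times)


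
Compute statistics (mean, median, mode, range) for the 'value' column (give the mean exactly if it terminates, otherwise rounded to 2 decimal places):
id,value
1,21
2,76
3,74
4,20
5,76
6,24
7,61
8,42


Data: [21, 76, 74, 20, 76, 24, 61, 42]
Count: 8
Sum: 394
Mean: 394/8 = 49.25
Sorted: [20, 21, 24, 42, 61, 74, 76, 76]
Median: 51.5
Mode: 76 (2 times)
Range: 76 - 20 = 56
Min: 20, Max: 76

mean=49.25, median=51.5, mode=76, range=56


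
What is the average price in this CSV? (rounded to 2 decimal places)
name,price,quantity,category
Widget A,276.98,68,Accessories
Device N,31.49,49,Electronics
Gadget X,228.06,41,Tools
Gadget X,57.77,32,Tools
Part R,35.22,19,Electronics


Computing average price:
Values: [276.98, 31.49, 228.06, 57.77, 35.22]
Sum = 629.52
Count = 5
Average = 629.52/5 = 125.904 exactly -> 125.90 (rounded half-up to 2 decimal places)

125.90


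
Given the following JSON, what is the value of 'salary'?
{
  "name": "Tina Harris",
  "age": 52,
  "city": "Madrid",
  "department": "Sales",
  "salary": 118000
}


Looking up field 'salary'
Value: 118000

118000


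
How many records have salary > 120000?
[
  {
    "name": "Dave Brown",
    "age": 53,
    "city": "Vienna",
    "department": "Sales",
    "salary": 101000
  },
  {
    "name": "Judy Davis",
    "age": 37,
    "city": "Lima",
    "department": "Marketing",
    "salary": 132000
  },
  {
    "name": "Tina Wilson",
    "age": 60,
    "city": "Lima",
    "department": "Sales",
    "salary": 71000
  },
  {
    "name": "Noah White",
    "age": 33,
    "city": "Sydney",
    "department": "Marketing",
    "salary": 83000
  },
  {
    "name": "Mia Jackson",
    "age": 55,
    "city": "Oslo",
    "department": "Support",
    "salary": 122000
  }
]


Data: 5 records
Condition: salary > 120000

Checking each record:
  Dave Brown: 101000
  Judy Davis: 132000 MATCH
  Tina Wilson: 71000
  Noah White: 83000
  Mia Jackson: 122000 MATCH

Count: 2

2


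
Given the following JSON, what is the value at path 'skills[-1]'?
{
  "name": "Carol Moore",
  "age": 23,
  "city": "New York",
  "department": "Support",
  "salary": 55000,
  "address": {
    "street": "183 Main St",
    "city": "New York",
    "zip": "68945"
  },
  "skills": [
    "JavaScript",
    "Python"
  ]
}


Query: skills[-1]
Path: skills -> last element
Value: Python

Python


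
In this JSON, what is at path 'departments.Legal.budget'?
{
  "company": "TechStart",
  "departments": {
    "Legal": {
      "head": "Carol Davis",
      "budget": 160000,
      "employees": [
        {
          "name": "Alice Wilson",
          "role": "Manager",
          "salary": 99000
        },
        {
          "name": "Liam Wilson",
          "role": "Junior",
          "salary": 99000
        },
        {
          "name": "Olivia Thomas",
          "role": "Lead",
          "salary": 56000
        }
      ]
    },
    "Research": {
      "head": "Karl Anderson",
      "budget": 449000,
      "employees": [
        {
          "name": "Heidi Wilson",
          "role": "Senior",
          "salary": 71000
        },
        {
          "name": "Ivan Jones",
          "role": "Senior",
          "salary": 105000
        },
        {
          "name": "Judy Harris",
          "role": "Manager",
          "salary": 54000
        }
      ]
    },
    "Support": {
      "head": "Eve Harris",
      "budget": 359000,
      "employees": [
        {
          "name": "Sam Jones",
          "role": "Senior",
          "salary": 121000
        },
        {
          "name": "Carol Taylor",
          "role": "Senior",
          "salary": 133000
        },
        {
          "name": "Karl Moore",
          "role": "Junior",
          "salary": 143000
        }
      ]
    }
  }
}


Path: departments.Legal.budget

Navigate:
  -> departments
  -> Legal
  -> budget = 160000

160000


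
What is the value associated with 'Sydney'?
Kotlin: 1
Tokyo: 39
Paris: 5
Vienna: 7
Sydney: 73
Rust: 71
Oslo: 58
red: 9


Looking up key 'Sydney'
Value: 73

73


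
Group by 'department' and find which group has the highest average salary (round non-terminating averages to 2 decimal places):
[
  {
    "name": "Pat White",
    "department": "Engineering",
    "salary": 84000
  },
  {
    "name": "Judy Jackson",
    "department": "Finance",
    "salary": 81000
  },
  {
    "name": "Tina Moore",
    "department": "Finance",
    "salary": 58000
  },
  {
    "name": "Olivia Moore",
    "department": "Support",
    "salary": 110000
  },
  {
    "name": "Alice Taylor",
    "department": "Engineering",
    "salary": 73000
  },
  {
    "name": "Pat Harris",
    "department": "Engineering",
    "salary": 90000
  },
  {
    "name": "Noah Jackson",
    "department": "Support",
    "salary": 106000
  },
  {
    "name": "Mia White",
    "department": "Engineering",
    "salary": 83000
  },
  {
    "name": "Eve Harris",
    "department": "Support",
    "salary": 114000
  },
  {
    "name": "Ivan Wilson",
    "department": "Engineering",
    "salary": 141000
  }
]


Group by: department

Groups:
  Engineering: 5 people, avg salary = 471000/5 = $94200
  Finance: 2 people, avg salary = 139000/2 = $69500
  Support: 3 people, avg salary = 330000/3 = $110000

Highest average salary: Support ($110000)

Support ($110000)
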